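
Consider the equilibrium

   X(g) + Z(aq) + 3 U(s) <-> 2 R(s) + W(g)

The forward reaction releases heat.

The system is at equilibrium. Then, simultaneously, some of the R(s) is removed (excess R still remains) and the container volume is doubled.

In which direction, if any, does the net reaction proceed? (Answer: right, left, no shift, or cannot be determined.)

R is a pure solid; its activity is 1 regardless of amount, so Q is unaffected — no shift from this change.
Gas moles: reactants 1, products 1. Δn_gas = 0, so a volume change leaves Q equal to K — no shift from this change.
None of the changes alters Q relative to K, so there is no net shift.

no shift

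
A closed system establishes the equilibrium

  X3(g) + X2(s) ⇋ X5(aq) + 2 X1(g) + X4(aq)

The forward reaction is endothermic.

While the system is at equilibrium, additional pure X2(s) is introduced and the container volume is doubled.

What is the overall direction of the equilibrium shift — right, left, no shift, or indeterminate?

right

X2 is a pure solid; its activity is 1 regardless of amount, so Q is unaffected — no shift from this change.
Gas moles: reactants 1, products 2 (Δn_gas = +1). Expansion shifts the system toward the side with more moles of gas — to the right.
Only the nonzero effect(s) matter; the net shift is to the right.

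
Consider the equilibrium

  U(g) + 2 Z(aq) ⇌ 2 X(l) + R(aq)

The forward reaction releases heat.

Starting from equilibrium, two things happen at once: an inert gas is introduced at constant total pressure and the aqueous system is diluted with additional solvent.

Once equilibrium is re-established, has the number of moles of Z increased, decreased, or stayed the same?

Adding inert gas at constant total pressure expands the volume and lowers every reacting partial pressure. With Δn_gas = 0 − 1 = -1, Q moves away from K toward the side with fewer gas moles, so the system shifts toward the side with more gas moles — to the left.
Dilution lowers every aqueous concentration by the same factor. Δn_aq = 1 − 2 = -1, so the system shifts toward the side with more dissolved moles — to the left.
The net shift is to the left. Z is a reactant, so its amount increases.

increases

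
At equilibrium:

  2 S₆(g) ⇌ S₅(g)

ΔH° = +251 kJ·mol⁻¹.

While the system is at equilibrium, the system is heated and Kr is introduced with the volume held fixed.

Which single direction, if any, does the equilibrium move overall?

right

The forward reaction is endothermic. Raising T favours the endothermic direction — shift to the right.
At constant volume, adding an inert gas leaves every reacting species' partial pressure unchanged, so Q is unchanged — no shift from this change.
Only the nonzero effect(s) matter; the net shift is to the right.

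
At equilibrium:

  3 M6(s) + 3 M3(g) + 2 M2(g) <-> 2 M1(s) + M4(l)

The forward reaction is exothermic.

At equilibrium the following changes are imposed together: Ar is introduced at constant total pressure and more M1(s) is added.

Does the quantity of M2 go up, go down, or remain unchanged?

increases

Adding inert gas at constant total pressure expands the volume and lowers every reacting partial pressure. With Δn_gas = 0 − 5 = -5, Q moves away from K toward the side with fewer gas moles, so the system shifts toward the side with more gas moles — to the left.
M1 is a pure solid; its activity is 1 regardless of amount, so Q is unaffected — no shift from this change.
The net shift is to the left. M2 is a reactant, so its amount increases.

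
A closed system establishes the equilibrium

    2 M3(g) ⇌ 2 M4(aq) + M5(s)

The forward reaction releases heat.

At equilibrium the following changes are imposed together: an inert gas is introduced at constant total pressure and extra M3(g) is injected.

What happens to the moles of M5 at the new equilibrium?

cannot be determined

Adding inert gas at constant total pressure expands the volume and lowers every reacting partial pressure. With Δn_gas = 0 − 2 = -2, Q moves away from K toward the side with fewer gas moles, so the system shifts toward the side with more gas moles — to the left.
Adding M3 (g), a reactant, drives the reaction to the right.
The two effects oppose each other, so the net shift — and hence the change in M5 — cannot be determined from the given information.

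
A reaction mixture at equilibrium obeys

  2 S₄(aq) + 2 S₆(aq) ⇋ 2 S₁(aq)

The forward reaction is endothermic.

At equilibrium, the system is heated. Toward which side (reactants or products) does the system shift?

The forward reaction is endothermic. Raising T favours the endothermic direction — shift to the right.

right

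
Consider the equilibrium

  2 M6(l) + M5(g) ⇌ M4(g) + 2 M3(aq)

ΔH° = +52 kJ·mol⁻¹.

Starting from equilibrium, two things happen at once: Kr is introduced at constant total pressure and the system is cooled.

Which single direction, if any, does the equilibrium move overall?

Adding inert gas at constant total pressure expands the volume, scaling every reacting partial pressure by the same factor. Δn_gas = 1 − 1 = 0, so Q is unchanged — no shift.
The forward reaction is endothermic. Lowering T favours the exothermic direction — shift to the left.
Only the nonzero effect(s) matter; the net shift is to the left.

left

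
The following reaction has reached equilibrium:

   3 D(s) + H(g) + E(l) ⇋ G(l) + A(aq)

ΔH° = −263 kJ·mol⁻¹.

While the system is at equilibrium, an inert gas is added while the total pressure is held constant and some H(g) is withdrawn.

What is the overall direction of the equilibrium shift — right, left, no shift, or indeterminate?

Adding inert gas at constant total pressure expands the volume and lowers every reacting partial pressure. With Δn_gas = 0 − 1 = -1, Q moves away from K toward the side with fewer gas moles, so the system shifts toward the side with more gas moles — to the left.
Removing H (g), a reactant, drives the reaction to the left.
All effects act in the same direction — net shift to the left.

left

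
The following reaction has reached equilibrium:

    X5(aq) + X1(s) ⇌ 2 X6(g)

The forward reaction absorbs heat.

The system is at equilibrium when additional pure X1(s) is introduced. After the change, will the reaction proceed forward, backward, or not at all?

X1 is a pure solid; its activity is 1 regardless of amount, so Q is unaffected — no shift from this change.

no shift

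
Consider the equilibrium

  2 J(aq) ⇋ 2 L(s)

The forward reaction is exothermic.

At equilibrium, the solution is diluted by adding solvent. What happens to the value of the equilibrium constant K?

unchanged

The equilibrium constant depends only on temperature. This perturbation may move the position of equilibrium, but since T is unchanged, K itself is unchanged.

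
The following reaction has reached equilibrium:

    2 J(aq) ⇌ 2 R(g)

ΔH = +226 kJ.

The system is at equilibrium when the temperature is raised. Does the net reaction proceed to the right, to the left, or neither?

right

The forward reaction is endothermic. Raising T favours the endothermic direction — shift to the right.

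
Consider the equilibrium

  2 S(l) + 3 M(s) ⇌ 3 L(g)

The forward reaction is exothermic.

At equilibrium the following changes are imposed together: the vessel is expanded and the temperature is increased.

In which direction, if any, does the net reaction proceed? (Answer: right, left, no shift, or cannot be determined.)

Gas moles: reactants 0, products 3 (Δn_gas = +3). Expansion shifts the system toward the side with more moles of gas — to the right.
The forward reaction is exothermic. Raising T favours the endothermic direction — shift to the left.
The individual effects push in opposite directions; without quantitative information the net direction cannot be determined.

cannot be determined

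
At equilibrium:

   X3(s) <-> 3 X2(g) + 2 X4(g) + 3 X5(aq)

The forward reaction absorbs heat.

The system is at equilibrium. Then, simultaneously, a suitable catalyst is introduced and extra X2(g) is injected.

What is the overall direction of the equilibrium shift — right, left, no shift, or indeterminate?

A catalyst speeds both forward and reverse rates equally; it changes neither Q nor K — no shift from this change.
Adding X2 (g), a product, drives the reaction to the left.
Only the nonzero effect(s) matter; the net shift is to the left.

left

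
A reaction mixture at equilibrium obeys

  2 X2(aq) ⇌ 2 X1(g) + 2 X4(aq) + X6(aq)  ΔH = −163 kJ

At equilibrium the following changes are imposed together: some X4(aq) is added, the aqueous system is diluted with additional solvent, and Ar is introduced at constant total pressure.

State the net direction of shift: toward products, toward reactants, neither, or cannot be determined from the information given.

Adding X4 (aq), a product, drives the reaction to the left.
Dilution lowers every aqueous concentration by the same factor. Δn_aq = 3 − 2 = +1, so the system shifts toward the side with more dissolved moles — to the right.
Adding inert gas at constant total pressure expands the volume and lowers every reacting partial pressure. With Δn_gas = 2 − 0 = +2, Q moves away from K toward the side with fewer gas moles, so the system shifts toward the side with more gas moles — to the right.
The individual effects push in opposite directions; without quantitative information the net direction cannot be determined.

cannot be determined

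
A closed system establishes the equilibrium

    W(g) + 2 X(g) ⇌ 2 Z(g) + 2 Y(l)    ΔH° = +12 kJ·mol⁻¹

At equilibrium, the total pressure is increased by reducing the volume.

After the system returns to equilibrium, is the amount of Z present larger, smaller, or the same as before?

increases

Gas moles: reactants 3, products 2 (Δn_gas = -1). Compression shifts the system toward the side with fewer moles of gas — to the right.
The net shift is to the right. Z is a product, so its amount increases.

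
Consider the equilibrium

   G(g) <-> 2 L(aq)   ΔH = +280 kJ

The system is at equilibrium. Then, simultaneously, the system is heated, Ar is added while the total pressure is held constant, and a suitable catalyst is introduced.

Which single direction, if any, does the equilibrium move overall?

The forward reaction is endothermic. Raising T favours the endothermic direction — shift to the right.
Adding inert gas at constant total pressure expands the volume and lowers every reacting partial pressure. With Δn_gas = 0 − 1 = -1, Q moves away from K toward the side with fewer gas moles, so the system shifts toward the side with more gas moles — to the left.
A catalyst speeds both forward and reverse rates equally; it changes neither Q nor K — no shift from this change.
The individual effects push in opposite directions; without quantitative information the net direction cannot be determined.

cannot be determined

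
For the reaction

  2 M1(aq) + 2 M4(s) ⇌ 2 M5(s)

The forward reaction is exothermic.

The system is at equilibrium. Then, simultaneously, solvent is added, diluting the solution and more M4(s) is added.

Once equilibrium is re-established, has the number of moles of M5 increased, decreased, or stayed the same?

Dilution lowers every aqueous concentration by the same factor. Δn_aq = 0 − 2 = -2, so the system shifts toward the side with more dissolved moles — to the left.
M4 is a pure solid; its activity is 1 regardless of amount, so Q is unaffected — no shift from this change.
The net shift is to the left. M5 is a product, so its amount decreases.

decreases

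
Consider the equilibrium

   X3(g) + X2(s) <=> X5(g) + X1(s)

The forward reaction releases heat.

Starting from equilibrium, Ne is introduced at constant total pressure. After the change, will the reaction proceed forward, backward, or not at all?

Adding inert gas at constant total pressure expands the volume, scaling every reacting partial pressure by the same factor. Δn_gas = 1 − 1 = 0, so Q is unchanged — no shift.

no shift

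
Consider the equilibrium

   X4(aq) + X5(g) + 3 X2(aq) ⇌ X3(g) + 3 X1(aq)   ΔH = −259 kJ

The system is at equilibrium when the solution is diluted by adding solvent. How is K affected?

unchanged

The equilibrium constant depends only on temperature. This perturbation may move the position of equilibrium, but since T is unchanged, K itself is unchanged.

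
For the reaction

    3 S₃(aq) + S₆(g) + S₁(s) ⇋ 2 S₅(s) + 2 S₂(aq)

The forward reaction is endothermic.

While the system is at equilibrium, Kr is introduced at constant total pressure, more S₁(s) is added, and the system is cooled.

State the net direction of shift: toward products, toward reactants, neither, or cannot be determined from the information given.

left

Adding inert gas at constant total pressure expands the volume and lowers every reacting partial pressure. With Δn_gas = 0 − 1 = -1, Q moves away from K toward the side with fewer gas moles, so the system shifts toward the side with more gas moles — to the left.
S₁ is a pure solid; its activity is 1 regardless of amount, so Q is unaffected — no shift from this change.
The forward reaction is endothermic. Lowering T favours the exothermic direction — shift to the left.
Only the nonzero effect(s) matter; the net shift is to the left.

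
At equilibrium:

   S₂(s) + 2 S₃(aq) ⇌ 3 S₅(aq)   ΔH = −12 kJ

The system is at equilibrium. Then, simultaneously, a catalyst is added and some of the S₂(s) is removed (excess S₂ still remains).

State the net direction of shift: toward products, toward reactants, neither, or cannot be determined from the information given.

A catalyst speeds both forward and reverse rates equally; it changes neither Q nor K — no shift from this change.
S₂ is a pure solid; its activity is 1 regardless of amount, so Q is unaffected — no shift from this change.
None of the changes alters Q relative to K, so there is no net shift.

no shift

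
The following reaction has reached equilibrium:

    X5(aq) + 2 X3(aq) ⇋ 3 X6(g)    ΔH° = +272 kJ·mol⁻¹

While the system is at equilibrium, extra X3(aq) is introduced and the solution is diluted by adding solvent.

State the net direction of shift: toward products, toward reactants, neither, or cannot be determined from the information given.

Adding X3 (aq), a reactant, drives the reaction to the right.
Dilution lowers every aqueous concentration by the same factor. Δn_aq = 0 − 3 = -3, so the system shifts toward the side with more dissolved moles — to the left.
The individual effects push in opposite directions; without quantitative information the net direction cannot be determined.

cannot be determined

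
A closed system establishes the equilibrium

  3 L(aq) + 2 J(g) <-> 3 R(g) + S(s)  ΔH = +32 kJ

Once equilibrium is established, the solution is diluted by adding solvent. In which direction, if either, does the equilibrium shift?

Dilution lowers every aqueous concentration by the same factor. Δn_aq = 0 − 3 = -3, so the system shifts toward the side with more dissolved moles — to the left.

left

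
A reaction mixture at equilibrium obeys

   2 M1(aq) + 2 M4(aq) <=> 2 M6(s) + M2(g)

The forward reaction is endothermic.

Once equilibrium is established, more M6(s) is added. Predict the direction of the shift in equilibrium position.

M6 is a pure solid; its activity is 1 regardless of amount, so Q is unaffected — no shift from this change.

no shift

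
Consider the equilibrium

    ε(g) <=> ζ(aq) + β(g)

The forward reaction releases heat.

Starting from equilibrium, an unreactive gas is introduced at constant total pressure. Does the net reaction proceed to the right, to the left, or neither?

Adding inert gas at constant total pressure expands the volume, scaling every reacting partial pressure by the same factor. Δn_gas = 1 − 1 = 0, so Q is unchanged — no shift.

no shift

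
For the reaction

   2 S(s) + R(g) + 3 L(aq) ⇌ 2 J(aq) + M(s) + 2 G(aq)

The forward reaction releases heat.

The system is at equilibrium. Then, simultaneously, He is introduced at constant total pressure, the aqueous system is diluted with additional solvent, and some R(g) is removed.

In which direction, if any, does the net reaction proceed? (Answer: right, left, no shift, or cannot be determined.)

cannot be determined

Adding inert gas at constant total pressure expands the volume and lowers every reacting partial pressure. With Δn_gas = 0 − 1 = -1, Q moves away from K toward the side with fewer gas moles, so the system shifts toward the side with more gas moles — to the left.
Dilution lowers every aqueous concentration by the same factor. Δn_aq = 4 − 3 = +1, so the system shifts toward the side with more dissolved moles — to the right.
Removing R (g), a reactant, drives the reaction to the left.
The individual effects push in opposite directions; without quantitative information the net direction cannot be determined.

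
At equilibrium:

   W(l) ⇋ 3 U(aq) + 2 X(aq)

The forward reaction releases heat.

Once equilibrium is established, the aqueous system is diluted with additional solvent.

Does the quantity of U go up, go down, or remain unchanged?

Dilution lowers every aqueous concentration by the same factor. Δn_aq = 5 − 0 = +5, so the system shifts toward the side with more dissolved moles — to the right.
The net shift is to the right. U is a product, so its amount increases.

increases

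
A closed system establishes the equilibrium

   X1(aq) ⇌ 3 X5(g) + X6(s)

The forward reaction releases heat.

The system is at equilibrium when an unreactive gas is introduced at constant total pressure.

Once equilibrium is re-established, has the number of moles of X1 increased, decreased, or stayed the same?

Adding inert gas at constant total pressure expands the volume and lowers every reacting partial pressure. With Δn_gas = 3 − 0 = +3, Q moves away from K toward the side with fewer gas moles, so the system shifts toward the side with more gas moles — to the right.
The net shift is to the right. X1 is a reactant, so its amount decreases.

decreases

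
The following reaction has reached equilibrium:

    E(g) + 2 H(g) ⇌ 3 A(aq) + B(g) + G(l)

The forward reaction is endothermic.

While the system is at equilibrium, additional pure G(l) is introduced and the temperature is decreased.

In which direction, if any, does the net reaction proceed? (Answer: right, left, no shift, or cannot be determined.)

left

G is a pure liquid; its activity is 1 regardless of amount, so Q is unaffected — no shift from this change.
The forward reaction is endothermic. Lowering T favours the exothermic direction — shift to the left.
Only the nonzero effect(s) matter; the net shift is to the left.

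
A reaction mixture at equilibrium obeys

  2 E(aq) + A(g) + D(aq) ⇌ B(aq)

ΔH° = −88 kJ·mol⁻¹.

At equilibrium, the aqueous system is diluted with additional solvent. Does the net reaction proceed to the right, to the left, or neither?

Dilution lowers every aqueous concentration by the same factor. Δn_aq = 1 − 3 = -2, so the system shifts toward the side with more dissolved moles — to the left.

left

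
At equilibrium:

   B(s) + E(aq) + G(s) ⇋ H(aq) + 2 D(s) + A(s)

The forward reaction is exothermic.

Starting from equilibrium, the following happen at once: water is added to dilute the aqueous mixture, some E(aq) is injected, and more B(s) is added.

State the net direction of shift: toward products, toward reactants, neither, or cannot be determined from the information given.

Dilution scales every aqueous concentration by the same factor. Δn_aq = 1 − 1 = 0, so Q is unchanged — no shift.
Adding E (aq), a reactant, drives the reaction to the right.
B is a pure solid; its activity is 1 regardless of amount, so Q is unaffected — no shift from this change.
Only the nonzero effect(s) matter; the net shift is to the right.

right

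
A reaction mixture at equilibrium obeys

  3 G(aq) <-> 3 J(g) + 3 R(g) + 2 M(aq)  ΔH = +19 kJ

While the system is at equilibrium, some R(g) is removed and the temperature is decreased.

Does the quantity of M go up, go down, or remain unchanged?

Removing R (g), a product, drives the reaction to the right.
The forward reaction is endothermic. Lowering T favours the exothermic direction — shift to the left.
The two effects oppose each other, so the net shift — and hence the change in M — cannot be determined from the given information.

cannot be determined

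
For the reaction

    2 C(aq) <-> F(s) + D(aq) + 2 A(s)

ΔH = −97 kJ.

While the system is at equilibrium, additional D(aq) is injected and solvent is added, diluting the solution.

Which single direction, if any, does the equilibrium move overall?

Adding D (aq), a product, drives the reaction to the left.
Dilution lowers every aqueous concentration by the same factor. Δn_aq = 1 − 2 = -1, so the system shifts toward the side with more dissolved moles — to the left.
All effects act in the same direction — net shift to the left.

left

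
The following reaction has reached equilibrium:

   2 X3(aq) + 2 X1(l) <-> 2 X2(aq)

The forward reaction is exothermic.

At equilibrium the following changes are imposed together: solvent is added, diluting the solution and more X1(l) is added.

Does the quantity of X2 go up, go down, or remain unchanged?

Dilution scales every aqueous concentration by the same factor. Δn_aq = 2 − 2 = 0, so Q is unchanged — no shift.
X1 is a pure liquid; its activity is 1 regardless of amount, so Q is unaffected — no shift from this change.
No net shift occurs, so the amount of X2 is unchanged.

unchanged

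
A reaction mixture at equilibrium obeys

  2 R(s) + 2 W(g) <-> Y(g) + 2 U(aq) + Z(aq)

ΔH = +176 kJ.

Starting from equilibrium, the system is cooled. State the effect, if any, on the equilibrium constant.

decreases

K depends on temperature via the van 't Hoff relation. The forward reaction is endothermic, so lowering T decreases K.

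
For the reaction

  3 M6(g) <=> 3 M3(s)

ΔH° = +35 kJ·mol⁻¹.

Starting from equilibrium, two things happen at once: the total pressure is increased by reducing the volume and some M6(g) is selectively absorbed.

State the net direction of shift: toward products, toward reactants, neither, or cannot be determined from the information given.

cannot be determined

Gas moles: reactants 3, products 0 (Δn_gas = -3). Compression shifts the system toward the side with fewer moles of gas — to the right.
Removing M6 (g), a reactant, drives the reaction to the left.
The individual effects push in opposite directions; without quantitative information the net direction cannot be determined.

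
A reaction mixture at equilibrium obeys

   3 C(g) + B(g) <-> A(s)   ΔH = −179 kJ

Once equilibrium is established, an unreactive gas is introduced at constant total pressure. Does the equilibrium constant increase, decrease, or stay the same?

The equilibrium constant depends only on temperature. This perturbation may move the position of equilibrium, but since T is unchanged, K itself is unchanged.

unchanged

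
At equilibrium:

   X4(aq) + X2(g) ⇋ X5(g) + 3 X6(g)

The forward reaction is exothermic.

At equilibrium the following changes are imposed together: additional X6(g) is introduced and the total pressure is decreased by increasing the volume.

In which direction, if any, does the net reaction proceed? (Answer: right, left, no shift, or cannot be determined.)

Adding X6 (g), a product, drives the reaction to the left.
Gas moles: reactants 1, products 4 (Δn_gas = +3). Expansion shifts the system toward the side with more moles of gas — to the right.
The individual effects push in opposite directions; without quantitative information the net direction cannot be determined.

cannot be determined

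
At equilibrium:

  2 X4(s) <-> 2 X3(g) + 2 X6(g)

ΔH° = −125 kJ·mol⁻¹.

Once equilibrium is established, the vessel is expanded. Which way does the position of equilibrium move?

right

Gas moles: reactants 0, products 4 (Δn_gas = +4). Expansion shifts the system toward the side with more moles of gas — to the right.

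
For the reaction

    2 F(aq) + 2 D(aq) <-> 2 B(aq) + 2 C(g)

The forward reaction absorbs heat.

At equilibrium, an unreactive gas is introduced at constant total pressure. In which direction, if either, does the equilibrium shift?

Adding inert gas at constant total pressure expands the volume and lowers every reacting partial pressure. With Δn_gas = 2 − 0 = +2, Q moves away from K toward the side with fewer gas moles, so the system shifts toward the side with more gas moles — to the right.

right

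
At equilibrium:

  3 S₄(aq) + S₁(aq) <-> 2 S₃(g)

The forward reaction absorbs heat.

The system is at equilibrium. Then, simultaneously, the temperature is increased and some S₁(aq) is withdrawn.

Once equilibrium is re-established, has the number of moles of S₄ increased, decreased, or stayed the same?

cannot be determined

The forward reaction is endothermic. Raising T favours the endothermic direction — shift to the right.
Removing S₁ (aq), a reactant, drives the reaction to the left.
The two effects oppose each other, so the net shift — and hence the change in S₄ — cannot be determined from the given information.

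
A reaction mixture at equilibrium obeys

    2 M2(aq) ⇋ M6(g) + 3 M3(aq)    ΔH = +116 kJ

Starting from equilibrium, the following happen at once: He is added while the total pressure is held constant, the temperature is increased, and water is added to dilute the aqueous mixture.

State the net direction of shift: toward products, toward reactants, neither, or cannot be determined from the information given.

right

Adding inert gas at constant total pressure expands the volume and lowers every reacting partial pressure. With Δn_gas = 1 − 0 = +1, Q moves away from K toward the side with fewer gas moles, so the system shifts toward the side with more gas moles — to the right.
The forward reaction is endothermic. Raising T favours the endothermic direction — shift to the right.
Dilution lowers every aqueous concentration by the same factor. Δn_aq = 3 − 2 = +1, so the system shifts toward the side with more dissolved moles — to the right.
All effects act in the same direction — net shift to the right.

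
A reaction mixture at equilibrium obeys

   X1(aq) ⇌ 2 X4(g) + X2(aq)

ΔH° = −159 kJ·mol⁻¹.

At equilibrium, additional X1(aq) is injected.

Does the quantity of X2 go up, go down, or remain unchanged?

Adding X1 (aq), a reactant, drives the reaction to the right.
The net shift is to the right. X2 is a product, so its amount increases.

increases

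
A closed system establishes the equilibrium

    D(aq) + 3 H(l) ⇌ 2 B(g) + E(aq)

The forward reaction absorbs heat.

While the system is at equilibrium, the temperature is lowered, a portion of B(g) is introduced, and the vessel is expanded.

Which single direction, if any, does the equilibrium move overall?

cannot be determined

The forward reaction is endothermic. Lowering T favours the exothermic direction — shift to the left.
Adding B (g), a product, drives the reaction to the left.
Gas moles: reactants 0, products 2 (Δn_gas = +2). Expansion shifts the system toward the side with more moles of gas — to the right.
The individual effects push in opposite directions; without quantitative information the net direction cannot be determined.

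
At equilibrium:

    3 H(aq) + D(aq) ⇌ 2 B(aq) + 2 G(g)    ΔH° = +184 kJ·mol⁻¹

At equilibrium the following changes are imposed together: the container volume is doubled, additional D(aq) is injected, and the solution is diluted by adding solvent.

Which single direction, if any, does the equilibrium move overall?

cannot be determined

Gas moles: reactants 0, products 2 (Δn_gas = +2). Expansion shifts the system toward the side with more moles of gas — to the right.
Adding D (aq), a reactant, drives the reaction to the right.
Dilution lowers every aqueous concentration by the same factor. Δn_aq = 2 − 4 = -2, so the system shifts toward the side with more dissolved moles — to the left.
The individual effects push in opposite directions; without quantitative information the net direction cannot be determined.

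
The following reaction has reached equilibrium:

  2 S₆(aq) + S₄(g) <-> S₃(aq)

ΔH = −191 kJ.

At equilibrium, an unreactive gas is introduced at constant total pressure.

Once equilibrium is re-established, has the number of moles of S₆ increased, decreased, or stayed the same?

Adding inert gas at constant total pressure expands the volume and lowers every reacting partial pressure. With Δn_gas = 0 − 1 = -1, Q moves away from K toward the side with fewer gas moles, so the system shifts toward the side with more gas moles — to the left.
The net shift is to the left. S₆ is a reactant, so its amount increases.

increases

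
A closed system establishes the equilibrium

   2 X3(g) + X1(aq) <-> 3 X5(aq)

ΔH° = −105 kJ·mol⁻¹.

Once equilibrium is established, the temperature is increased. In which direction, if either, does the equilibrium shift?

The forward reaction is exothermic. Raising T favours the endothermic direction — shift to the left.

left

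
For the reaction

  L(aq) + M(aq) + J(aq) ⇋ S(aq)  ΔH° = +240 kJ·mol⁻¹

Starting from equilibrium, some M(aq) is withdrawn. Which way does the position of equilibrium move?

left

Removing M (aq), a reactant, drives the reaction to the left.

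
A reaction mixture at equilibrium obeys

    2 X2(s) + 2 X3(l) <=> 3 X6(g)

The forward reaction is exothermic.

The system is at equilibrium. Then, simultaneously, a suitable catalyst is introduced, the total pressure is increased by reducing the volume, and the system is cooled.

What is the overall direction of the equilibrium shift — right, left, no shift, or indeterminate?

A catalyst speeds both forward and reverse rates equally; it changes neither Q nor K — no shift from this change.
Gas moles: reactants 0, products 3 (Δn_gas = +3). Compression shifts the system toward the side with fewer moles of gas — to the left.
The forward reaction is exothermic. Lowering T favours the exothermic direction — shift to the right.
The individual effects push in opposite directions; without quantitative information the net direction cannot be determined.

cannot be determined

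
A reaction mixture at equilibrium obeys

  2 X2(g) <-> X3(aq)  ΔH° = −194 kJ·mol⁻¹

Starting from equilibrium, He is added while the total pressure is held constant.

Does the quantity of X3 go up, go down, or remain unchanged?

decreases

Adding inert gas at constant total pressure expands the volume and lowers every reacting partial pressure. With Δn_gas = 0 − 2 = -2, Q moves away from K toward the side with fewer gas moles, so the system shifts toward the side with more gas moles — to the left.
The net shift is to the left. X3 is a product, so its amount decreases.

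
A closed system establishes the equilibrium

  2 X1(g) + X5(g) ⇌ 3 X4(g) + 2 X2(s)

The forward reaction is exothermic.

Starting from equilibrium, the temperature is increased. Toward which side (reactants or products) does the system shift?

The forward reaction is exothermic. Raising T favours the endothermic direction — shift to the left.

left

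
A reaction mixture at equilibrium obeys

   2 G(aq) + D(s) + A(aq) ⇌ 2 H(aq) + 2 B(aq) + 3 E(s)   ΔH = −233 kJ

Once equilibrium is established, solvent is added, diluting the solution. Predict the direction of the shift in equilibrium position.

right

Dilution lowers every aqueous concentration by the same factor. Δn_aq = 4 − 3 = +1, so the system shifts toward the side with more dissolved moles — to the right.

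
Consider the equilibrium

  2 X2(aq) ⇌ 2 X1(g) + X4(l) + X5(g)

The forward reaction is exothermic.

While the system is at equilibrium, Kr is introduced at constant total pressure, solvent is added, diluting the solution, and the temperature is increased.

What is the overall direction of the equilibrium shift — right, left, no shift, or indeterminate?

Adding inert gas at constant total pressure expands the volume and lowers every reacting partial pressure. With Δn_gas = 3 − 0 = +3, Q moves away from K toward the side with fewer gas moles, so the system shifts toward the side with more gas moles — to the right.
Dilution lowers every aqueous concentration by the same factor. Δn_aq = 0 − 2 = -2, so the system shifts toward the side with more dissolved moles — to the left.
The forward reaction is exothermic. Raising T favours the endothermic direction — shift to the left.
The individual effects push in opposite directions; without quantitative information the net direction cannot be determined.

cannot be determined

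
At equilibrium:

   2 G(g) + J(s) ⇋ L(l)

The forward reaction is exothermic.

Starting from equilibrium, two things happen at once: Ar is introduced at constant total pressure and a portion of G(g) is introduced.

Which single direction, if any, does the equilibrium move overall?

Adding inert gas at constant total pressure expands the volume and lowers every reacting partial pressure. With Δn_gas = 0 − 2 = -2, Q moves away from K toward the side with fewer gas moles, so the system shifts toward the side with more gas moles — to the left.
Adding G (g), a reactant, drives the reaction to the right.
The individual effects push in opposite directions; without quantitative information the net direction cannot be determined.

cannot be determined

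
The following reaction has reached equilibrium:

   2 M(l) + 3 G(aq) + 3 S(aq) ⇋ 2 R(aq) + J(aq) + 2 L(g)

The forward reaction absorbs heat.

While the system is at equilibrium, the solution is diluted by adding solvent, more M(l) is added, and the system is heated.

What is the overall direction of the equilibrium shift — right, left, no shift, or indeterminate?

Dilution lowers every aqueous concentration by the same factor. Δn_aq = 3 − 6 = -3, so the system shifts toward the side with more dissolved moles — to the left.
M is a pure liquid; its activity is 1 regardless of amount, so Q is unaffected — no shift from this change.
The forward reaction is endothermic. Raising T favours the endothermic direction — shift to the right.
The individual effects push in opposite directions; without quantitative information the net direction cannot be determined.

cannot be determined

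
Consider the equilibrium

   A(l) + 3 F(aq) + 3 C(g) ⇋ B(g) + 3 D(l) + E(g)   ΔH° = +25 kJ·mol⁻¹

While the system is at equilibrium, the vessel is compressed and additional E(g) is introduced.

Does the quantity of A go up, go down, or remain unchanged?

Gas moles: reactants 3, products 2 (Δn_gas = -1). Compression shifts the system toward the side with fewer moles of gas — to the right.
Adding E (g), a product, drives the reaction to the left.
The two effects oppose each other, so the net shift — and hence the change in A — cannot be determined from the given information.

cannot be determined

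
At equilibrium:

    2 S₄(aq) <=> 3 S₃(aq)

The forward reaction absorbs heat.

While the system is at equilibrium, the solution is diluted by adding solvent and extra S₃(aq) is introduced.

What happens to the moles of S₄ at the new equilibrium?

cannot be determined

Dilution lowers every aqueous concentration by the same factor. Δn_aq = 3 − 2 = +1, so the system shifts toward the side with more dissolved moles — to the right.
Adding S₃ (aq), a product, drives the reaction to the left.
The two effects oppose each other, so the net shift — and hence the change in S₄ — cannot be determined from the given information.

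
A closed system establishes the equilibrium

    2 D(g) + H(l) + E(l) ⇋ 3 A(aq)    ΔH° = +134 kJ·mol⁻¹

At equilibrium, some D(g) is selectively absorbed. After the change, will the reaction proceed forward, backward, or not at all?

left

Removing D (g), a reactant, drives the reaction to the left.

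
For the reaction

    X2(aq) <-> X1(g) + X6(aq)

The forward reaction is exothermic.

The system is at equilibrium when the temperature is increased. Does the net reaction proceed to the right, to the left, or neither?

left

The forward reaction is exothermic. Raising T favours the endothermic direction — shift to the left.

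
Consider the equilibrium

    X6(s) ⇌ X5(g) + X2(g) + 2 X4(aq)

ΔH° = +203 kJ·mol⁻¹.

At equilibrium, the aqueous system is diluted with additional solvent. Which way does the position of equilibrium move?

right

Dilution lowers every aqueous concentration by the same factor. Δn_aq = 2 − 0 = +2, so the system shifts toward the side with more dissolved moles — to the right.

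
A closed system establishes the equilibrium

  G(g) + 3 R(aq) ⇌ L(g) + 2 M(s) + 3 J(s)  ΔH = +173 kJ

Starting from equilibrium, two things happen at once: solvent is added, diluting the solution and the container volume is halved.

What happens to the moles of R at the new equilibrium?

increases

Dilution lowers every aqueous concentration by the same factor. Δn_aq = 0 − 3 = -3, so the system shifts toward the side with more dissolved moles — to the left.
Gas moles: reactants 1, products 1. Δn_gas = 0, so a volume change leaves Q equal to K — no shift from this change.
The net shift is to the left. R is a reactant, so its amount increases.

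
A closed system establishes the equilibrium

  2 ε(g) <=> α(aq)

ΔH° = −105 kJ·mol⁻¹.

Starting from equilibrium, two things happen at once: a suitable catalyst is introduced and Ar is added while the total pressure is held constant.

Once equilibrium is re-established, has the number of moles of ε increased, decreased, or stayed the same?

increases

A catalyst speeds both forward and reverse rates equally; it changes neither Q nor K — no shift from this change.
Adding inert gas at constant total pressure expands the volume and lowers every reacting partial pressure. With Δn_gas = 0 − 2 = -2, Q moves away from K toward the side with fewer gas moles, so the system shifts toward the side with more gas moles — to the left.
The net shift is to the left. ε is a reactant, so its amount increases.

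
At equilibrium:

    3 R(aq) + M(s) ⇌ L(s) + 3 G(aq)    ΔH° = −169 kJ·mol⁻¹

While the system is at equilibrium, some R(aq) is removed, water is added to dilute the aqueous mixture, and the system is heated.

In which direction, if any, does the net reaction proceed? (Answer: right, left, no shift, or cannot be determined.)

Removing R (aq), a reactant, drives the reaction to the left.
Dilution scales every aqueous concentration by the same factor. Δn_aq = 3 − 3 = 0, so Q is unchanged — no shift.
The forward reaction is exothermic. Raising T favours the endothermic direction — shift to the left.
Only the nonzero effect(s) matter; the net shift is to the left.

left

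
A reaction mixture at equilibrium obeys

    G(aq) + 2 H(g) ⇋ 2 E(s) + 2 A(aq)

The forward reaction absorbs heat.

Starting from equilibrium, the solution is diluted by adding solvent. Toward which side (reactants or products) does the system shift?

Dilution lowers every aqueous concentration by the same factor. Δn_aq = 2 − 1 = +1, so the system shifts toward the side with more dissolved moles — to the right.

right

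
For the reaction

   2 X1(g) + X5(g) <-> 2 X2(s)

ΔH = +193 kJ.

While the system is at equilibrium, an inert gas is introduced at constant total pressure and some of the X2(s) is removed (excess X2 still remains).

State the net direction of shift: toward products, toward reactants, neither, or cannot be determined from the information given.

Adding inert gas at constant total pressure expands the volume and lowers every reacting partial pressure. With Δn_gas = 0 − 3 = -3, Q moves away from K toward the side with fewer gas moles, so the system shifts toward the side with more gas moles — to the left.
X2 is a pure solid; its activity is 1 regardless of amount, so Q is unaffected — no shift from this change.
Only the nonzero effect(s) matter; the net shift is to the left.

left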